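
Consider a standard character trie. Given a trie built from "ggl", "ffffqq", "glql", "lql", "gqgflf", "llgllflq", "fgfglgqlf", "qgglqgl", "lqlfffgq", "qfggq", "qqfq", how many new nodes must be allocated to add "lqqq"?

The longest prefix of "lqqq" already in the trie is "lq" (length 2).
Each of the 2 remaining characters creates one node.

2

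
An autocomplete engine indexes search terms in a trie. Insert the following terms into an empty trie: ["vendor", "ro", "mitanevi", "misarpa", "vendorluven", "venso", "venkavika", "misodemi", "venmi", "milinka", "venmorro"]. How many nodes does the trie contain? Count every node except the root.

50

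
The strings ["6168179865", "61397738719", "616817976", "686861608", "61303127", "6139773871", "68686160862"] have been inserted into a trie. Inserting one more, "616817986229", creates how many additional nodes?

Walking "616817986229" from the root, the first 9 characters ("616817986") follow existing edges; "2" is the first miss.
So 12 − 9 = 3 new nodes.

3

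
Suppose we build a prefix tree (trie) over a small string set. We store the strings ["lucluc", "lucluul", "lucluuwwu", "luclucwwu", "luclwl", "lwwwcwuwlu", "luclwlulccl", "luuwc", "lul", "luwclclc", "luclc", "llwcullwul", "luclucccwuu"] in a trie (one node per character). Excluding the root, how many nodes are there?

For each word, the new-node count is its length minus the longest prefix already in the trie:
  "lucluc" → 6 new (l, u, c, l, u, c)
  "lucluul" → prefix "luclu" already present; 2 new (u, l)
  "lucluuwwu" → prefix "lucluu" already present; 3 new (w, w, u)
  "luclucwwu" → prefix "lucluc" already present; 3 new (w, w, u)
  "luclwl" → prefix "lucl" already present; 2 new (w, l)
  "lwwwcwuwlu" → prefix "l" already present; 9 new (w, w, w, c, w, u, w, l, u)
  "luclwlulccl" → prefix "luclwl" already present; 5 new (u, l, c, c, l)
  "luuwc" → prefix "lu" already present; 3 new (u, w, c)
  "lul" → prefix "lu" already present; 1 new (l)
  "luwclclc" → prefix "lu" already present; 6 new (w, c, l, c, l, c)
  "luclc" → prefix "lucl" already present; 1 new (c)
  "llwcullwul" → prefix "l" already present; 9 new (l, w, c, u, l, l, w, u, l)
  "luclucccwuu" → prefix "lucluc" already present; 5 new (c, c, w, u, u)
Total nodes = 6 + 2 + 3 + 3 + 2 + 9 + 5 + 3 + 1 + 6 + 1 + 9 + 5 = 55

55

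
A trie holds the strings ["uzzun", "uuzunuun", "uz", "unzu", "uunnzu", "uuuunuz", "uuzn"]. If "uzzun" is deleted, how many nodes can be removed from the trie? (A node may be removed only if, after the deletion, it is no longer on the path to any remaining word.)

3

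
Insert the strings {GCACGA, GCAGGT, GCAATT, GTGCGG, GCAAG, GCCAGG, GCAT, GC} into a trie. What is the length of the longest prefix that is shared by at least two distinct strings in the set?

The deepest shared node is where two words last agree before diverging.
e.g. "GCAAG" and "GCAATT" share the prefix "GCAA" of length 4; no pair shares a longer one.
Longest shared-prefix length: 4

4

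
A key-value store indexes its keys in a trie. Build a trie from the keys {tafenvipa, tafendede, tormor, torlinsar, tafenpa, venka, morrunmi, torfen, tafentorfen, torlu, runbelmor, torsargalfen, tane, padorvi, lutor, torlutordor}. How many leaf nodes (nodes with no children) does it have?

15

A leaf is a node with no children — equivalently, the end of a word that is not a proper prefix of any other stored word.
Those words: "lutor", "morrunmi", "padorvi", "runbelmor", "tafendede", "tafenpa", "tafentorfen", "tafenvipa", "tane", "torfen", "torlinsar", "torlutordor", "tormor", "torsargalfen", "venka"
Leaf count: 15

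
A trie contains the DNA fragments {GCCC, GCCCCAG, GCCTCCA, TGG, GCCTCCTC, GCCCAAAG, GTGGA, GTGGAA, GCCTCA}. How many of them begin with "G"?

8

Traverse to the node for "G", then collect every word in that subtree.
Words under "G": GCCC, GCCCAAAG, GCCCCAG, GCCTCA, GCCTCCA, GCCTCCTC, GTGGA, GTGGAA
Count: 8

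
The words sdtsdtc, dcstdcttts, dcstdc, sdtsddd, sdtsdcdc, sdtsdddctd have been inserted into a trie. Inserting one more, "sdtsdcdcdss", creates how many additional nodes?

The longest prefix of "sdtsdcdcdss" already in the trie is "sdtsdcdc" (length 8).
Each of the 3 remaining characters creates one node.

3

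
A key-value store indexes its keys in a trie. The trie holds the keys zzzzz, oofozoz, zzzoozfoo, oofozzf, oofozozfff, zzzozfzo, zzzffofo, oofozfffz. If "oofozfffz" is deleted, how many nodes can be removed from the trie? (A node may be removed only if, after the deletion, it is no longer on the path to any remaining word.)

4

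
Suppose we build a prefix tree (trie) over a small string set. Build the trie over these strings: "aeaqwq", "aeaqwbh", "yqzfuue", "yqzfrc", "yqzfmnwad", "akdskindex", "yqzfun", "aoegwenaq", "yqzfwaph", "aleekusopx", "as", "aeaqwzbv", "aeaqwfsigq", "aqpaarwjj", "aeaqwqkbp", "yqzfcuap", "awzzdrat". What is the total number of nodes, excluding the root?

For each word, the new-node count is its length minus the longest prefix already in the trie:
  "aeaqwq" → 6 new (a, e, a, q, w, q)
  "aeaqwbh" → prefix "aeaqw" already present; 2 new (b, h)
  "yqzfuue" → 7 new (y, q, z, f, u, u, e)
  "yqzfrc" → prefix "yqzf" already present; 2 new (r, c)
  "yqzfmnwad" → prefix "yqzf" already present; 5 new (m, n, w, a, d)
  "akdskindex" → prefix "a" already present; 9 new (k, d, s, k, i, n, d, e, x)
  "yqzfun" → prefix "yqzfu" already present; 1 new (n)
  "aoegwenaq" → prefix "a" already present; 8 new (o, e, g, w, e, n, a, q)
  "yqzfwaph" → prefix "yqzf" already present; 4 new (w, a, p, h)
  "aleekusopx" → prefix "a" already present; 9 new (l, e, e, k, u, s, o, p, x)
  "as" → prefix "a" already present; 1 new (s)
  "aeaqwzbv" → prefix "aeaqw" already present; 3 new (z, b, v)
  "aeaqwfsigq" → prefix "aeaqw" already present; 5 new (f, s, i, g, q)
  "aqpaarwjj" → prefix "a" already present; 8 new (q, p, a, a, r, w, j, j)
  "aeaqwqkbp" → prefix "aeaqwq" already present; 3 new (k, b, p)
  "yqzfcuap" → prefix "yqzf" already present; 4 new (c, u, a, p)
  "awzzdrat" → prefix "a" already present; 7 new (w, z, z, d, r, a, t)
Total nodes = 6 + 2 + 7 + 2 + 5 + 9 + 1 + 8 + 4 + 9 + 1 + 3 + 5 + 8 + 3 + 4 + 7 = 84

84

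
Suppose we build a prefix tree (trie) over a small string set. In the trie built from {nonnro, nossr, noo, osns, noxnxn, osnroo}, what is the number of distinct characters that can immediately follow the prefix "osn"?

2

The children of the "osn" node are the distinct next characters among strings starting with "osn".
Distinct next characters after "osn": r, s.
That node has 2 child edges.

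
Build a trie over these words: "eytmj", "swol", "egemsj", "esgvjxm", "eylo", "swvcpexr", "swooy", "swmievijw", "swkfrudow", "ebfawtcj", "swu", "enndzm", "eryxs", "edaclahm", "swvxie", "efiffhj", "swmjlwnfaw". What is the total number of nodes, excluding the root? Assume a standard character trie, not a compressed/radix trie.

84

Insert word by word; a character creates a node only if that edge doesn't already exist:
  "eytmj" → 5 new (e, y, t, m, j)
  "swol" → 4 new (s, w, o, l)
  "egemsj" → prefix "e" already present; 5 new (g, e, m, s, j)
  "esgvjxm" → prefix "e" already present; 6 new (s, g, v, j, x, m)
  "eylo" → prefix "ey" already present; 2 new (l, o)
  "swvcpexr" → prefix "sw" already present; 6 new (v, c, p, e, x, r)
  "swooy" → prefix "swo" already present; 2 new (o, y)
  "swmievijw" → prefix "sw" already present; 7 new (m, i, e, v, i, j, w)
  "swkfrudow" → prefix "sw" already present; 7 new (k, f, r, u, d, o, w)
  "ebfawtcj" → prefix "e" already present; 7 new (b, f, a, w, t, c, j)
  "swu" → prefix "sw" already present; 1 new (u)
  "enndzm" → prefix "e" already present; 5 new (n, n, d, z, m)
  "eryxs" → prefix "e" already present; 4 new (r, y, x, s)
  "edaclahm" → prefix "e" already present; 7 new (d, a, c, l, a, h, m)
  "swvxie" → prefix "swv" already present; 3 new (x, i, e)
  "efiffhj" → prefix "e" already present; 6 new (f, i, f, f, h, j)
  "swmjlwnfaw" → prefix "swm" already present; 7 new (j, l, w, n, f, a, w)
Total nodes = 5 + 4 + 5 + 6 + 2 + 6 + 2 + 7 + 7 + 7 + 1 + 5 + 4 + 7 + 3 + 6 + 7 = 84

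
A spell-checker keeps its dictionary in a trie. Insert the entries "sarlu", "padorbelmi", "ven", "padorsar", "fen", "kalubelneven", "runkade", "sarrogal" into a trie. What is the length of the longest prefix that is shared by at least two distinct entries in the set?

5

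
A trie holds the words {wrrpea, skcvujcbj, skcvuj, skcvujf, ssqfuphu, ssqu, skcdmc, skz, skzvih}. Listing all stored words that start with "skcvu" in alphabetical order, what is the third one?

skcvujf

Filter for "skcvu…" and sort: "skcvuj", "skcvujcbj", "skcvujf"
The 3rd is skcvujf.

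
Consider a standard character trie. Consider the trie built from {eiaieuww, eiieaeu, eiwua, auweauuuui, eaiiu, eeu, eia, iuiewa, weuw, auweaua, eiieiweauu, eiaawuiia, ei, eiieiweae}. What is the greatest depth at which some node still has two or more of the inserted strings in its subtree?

Equivalently: take the maximum, over all pairs, of their longest common prefix length.
e.g. "eiieiweae" and "eiieiweauu" share the prefix "eiieiwea" of length 8; no pair shares a longer one.
Longest shared-prefix length: 8

8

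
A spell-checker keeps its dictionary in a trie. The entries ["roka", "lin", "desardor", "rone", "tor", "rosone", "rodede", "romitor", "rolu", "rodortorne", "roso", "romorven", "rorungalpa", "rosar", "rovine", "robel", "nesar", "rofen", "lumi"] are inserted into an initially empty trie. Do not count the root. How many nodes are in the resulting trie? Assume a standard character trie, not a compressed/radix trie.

For each word, the new-node count is its length minus the longest prefix already in the trie:
  "roka" → 4 new (r, o, k, a)
  "lin" → 3 new (l, i, n)
  "desardor" → 8 new (d, e, s, a, r, d, o, r)
  "rone" → prefix "ro" already present; 2 new (n, e)
  "tor" → 3 new (t, o, r)
  "rosone" → prefix "ro" already present; 4 new (s, o, n, e)
  "rodede" → prefix "ro" already present; 4 new (d, e, d, e)
  "romitor" → prefix "ro" already present; 5 new (m, i, t, o, r)
  "rolu" → prefix "ro" already present; 2 new (l, u)
  "rodortorne" → prefix "rod" already present; 7 new (o, r, t, o, r, n, e)
  "roso" → prefix "roso" already present; 0 new (none)
  "romorven" → prefix "rom" already present; 5 new (o, r, v, e, n)
  "rorungalpa" → prefix "ro" already present; 8 new (r, u, n, g, a, l, p, a)
  "rosar" → prefix "ros" already present; 2 new (a, r)
  "rovine" → prefix "ro" already present; 4 new (v, i, n, e)
  "robel" → prefix "ro" already present; 3 new (b, e, l)
  "nesar" → 5 new (n, e, s, a, r)
  "rofen" → prefix "ro" already present; 3 new (f, e, n)
  "lumi" → prefix "l" already present; 3 new (u, m, i)
Total nodes = 4 + 3 + 8 + 2 + 3 + 4 + 4 + 5 + 2 + 7 + 0 + 5 + 8 + 2 + 4 + 3 + 5 + 3 + 3 = 75

75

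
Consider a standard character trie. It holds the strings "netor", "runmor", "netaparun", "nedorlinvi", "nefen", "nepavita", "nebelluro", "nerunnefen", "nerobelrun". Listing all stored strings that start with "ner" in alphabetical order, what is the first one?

nerobelrun

Filter for "ner…" and sort: "nerobelrun", "nerunnefen"
Position 1: nerobelrun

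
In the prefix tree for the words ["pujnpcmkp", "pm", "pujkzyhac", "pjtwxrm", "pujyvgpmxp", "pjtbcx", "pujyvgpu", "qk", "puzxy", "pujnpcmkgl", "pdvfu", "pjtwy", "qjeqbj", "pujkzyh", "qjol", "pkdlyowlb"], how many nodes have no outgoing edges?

15

A leaf is a node with no children — equivalently, the end of a word that is not a proper prefix of any other stored word.
Those words: "pdvfu", "pjtbcx", "pjtwxrm", "pjtwy", "pkdlyowlb", "pm", "pujkzyhac", "pujnpcmkgl", "pujnpcmkp", "pujyvgpmxp", "pujyvgpu", "puzxy", "qjeqbj", "qjol", "qk"
Leaf count: 15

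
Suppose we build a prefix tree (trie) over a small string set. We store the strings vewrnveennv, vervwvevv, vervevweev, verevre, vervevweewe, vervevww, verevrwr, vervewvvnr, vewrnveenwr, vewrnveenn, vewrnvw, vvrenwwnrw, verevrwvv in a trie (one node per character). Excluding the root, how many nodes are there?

52

Trace insertions, counting only characters that open a new branch:
  "vewrnveennv" → 11 new (v, e, w, r, n, v, e, e, n, n, v)
  "vervwvevv" → prefix "ve" already present; 7 new (r, v, w, v, e, v, v)
  "vervevweev" → prefix "verv" already present; 6 new (e, v, w, e, e, v)
  "verevre" → prefix "ver" already present; 4 new (e, v, r, e)
  "vervevweewe" → prefix "vervevwee" already present; 2 new (w, e)
  "vervevww" → prefix "vervevw" already present; 1 new (w)
  "verevrwr" → prefix "verevr" already present; 2 new (w, r)
  "vervewvvnr" → prefix "verve" already present; 5 new (w, v, v, n, r)
  "vewrnveenwr" → prefix "vewrnveen" already present; 2 new (w, r)
  "vewrnveenn" → prefix "vewrnveenn" already present; 0 new (none)
  "vewrnvw" → prefix "vewrnv" already present; 1 new (w)
  "vvrenwwnrw" → prefix "v" already present; 9 new (v, r, e, n, w, w, n, r, w)
  "verevrwvv" → prefix "verevrw" already present; 2 new (v, v)
Total nodes = 11 + 7 + 6 + 4 + 2 + 1 + 2 + 5 + 2 + 0 + 1 + 9 + 2 = 52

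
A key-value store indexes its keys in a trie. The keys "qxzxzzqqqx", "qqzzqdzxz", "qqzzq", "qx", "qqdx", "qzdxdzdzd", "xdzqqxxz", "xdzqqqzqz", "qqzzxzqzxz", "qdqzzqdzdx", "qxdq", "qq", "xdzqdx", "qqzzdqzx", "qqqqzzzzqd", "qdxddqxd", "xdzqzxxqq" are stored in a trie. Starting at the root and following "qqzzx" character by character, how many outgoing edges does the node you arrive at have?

1

Walk "qqzzx" from the root, arriving at one node.
Distinct next characters after "qqzzx": z.
That node has 1 child edge.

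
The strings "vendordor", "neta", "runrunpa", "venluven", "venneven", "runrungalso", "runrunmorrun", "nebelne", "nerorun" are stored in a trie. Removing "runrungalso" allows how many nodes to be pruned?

A node on "runrungalso"'s path can go only if nothing else ends at it or branches off below it.
The suffix "galso" (5 nodes) is used only by "runrungalso"; the node for "runrun" still has the child "p", so pruning stops there.
Nodes removed: 5

5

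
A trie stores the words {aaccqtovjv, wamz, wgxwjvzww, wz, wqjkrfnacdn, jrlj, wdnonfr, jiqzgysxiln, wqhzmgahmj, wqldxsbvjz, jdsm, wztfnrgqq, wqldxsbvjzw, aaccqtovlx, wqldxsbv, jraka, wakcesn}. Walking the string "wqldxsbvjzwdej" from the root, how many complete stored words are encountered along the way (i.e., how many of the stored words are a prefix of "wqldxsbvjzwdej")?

3

Walk "wqldxsbvjzwdej" from the root; an end-of-word marker is hit whenever a stored word is a prefix of "wqldxsbvjzwdej".
Prefixes of the query that are stored words: "wqldxsbv", "wqldxsbvjz", "wqldxsbvjzw"
Count: 3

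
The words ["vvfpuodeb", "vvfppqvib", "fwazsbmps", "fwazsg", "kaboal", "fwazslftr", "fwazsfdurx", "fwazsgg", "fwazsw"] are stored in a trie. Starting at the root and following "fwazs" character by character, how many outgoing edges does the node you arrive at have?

Follow the path "fwazs" to its node, then look at its outgoing edges.
Characters that immediately follow "fwazs" among the stored strings: {b, f, g, l, w}.
That node has 5 child edges.

5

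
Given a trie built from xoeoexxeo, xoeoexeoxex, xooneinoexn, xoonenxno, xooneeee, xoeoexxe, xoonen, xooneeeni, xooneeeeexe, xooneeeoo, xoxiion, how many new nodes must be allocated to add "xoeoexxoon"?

3

"xoeoexx" is already a path in the trie; the remaining "oon" must be added.
Each of the 3 remaining characters creates one node.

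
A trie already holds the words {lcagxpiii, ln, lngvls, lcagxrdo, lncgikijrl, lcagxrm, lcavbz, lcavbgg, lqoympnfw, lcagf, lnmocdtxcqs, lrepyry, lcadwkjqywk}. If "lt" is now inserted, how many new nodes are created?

1

The longest prefix of "lt" already in the trie is "l" (length 1).
So 2 − 1 = 1 new nodes.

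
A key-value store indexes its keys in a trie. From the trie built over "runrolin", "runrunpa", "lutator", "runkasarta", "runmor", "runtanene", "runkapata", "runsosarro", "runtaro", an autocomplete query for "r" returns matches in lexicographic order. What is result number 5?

runrunpa

Filter for "r…" and sort: "runkapata", "runkasarta", "runmor", "runrolin", "runrunpa", "runsosarro", "runtanene", "runtaro"
The 5th is runrunpa.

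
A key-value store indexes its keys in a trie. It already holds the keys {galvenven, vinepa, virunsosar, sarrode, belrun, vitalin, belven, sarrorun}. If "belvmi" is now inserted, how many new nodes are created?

The longest prefix of "belvmi" already in the trie is "belv" (length 4).
New nodes needed: |"belvmi"| − 4 = 6 − 4 = 2.

2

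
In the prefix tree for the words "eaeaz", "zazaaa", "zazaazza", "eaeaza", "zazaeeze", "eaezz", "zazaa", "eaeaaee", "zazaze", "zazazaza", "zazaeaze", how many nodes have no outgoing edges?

A leaf is a node with no children — equivalently, the end of a word that is not a proper prefix of any other stored word.
Those words: "eaeaaee", "eaeaza", "eaezz", "zazaaa", "zazaazza", "zazaeaze", "zazaeeze", "zazazaza", "zazaze"
Leaf count: 9

9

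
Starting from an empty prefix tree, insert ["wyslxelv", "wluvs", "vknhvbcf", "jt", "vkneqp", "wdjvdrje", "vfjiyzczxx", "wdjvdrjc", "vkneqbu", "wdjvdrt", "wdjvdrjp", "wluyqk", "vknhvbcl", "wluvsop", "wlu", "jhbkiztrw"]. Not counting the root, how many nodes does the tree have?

60

Trace insertions, counting only characters that open a new branch:
  "wyslxelv" → 8 new (w, y, s, l, x, e, l, v)
  "wluvs" → prefix "w" already present; 4 new (l, u, v, s)
  "vknhvbcf" → 8 new (v, k, n, h, v, b, c, f)
  "jt" → 2 new (j, t)
  "vkneqp" → prefix "vkn" already present; 3 new (e, q, p)
  "wdjvdrje" → prefix "w" already present; 7 new (d, j, v, d, r, j, e)
  "vfjiyzczxx" → prefix "v" already present; 9 new (f, j, i, y, z, c, z, x, x)
  "wdjvdrjc" → prefix "wdjvdrj" already present; 1 new (c)
  "vkneqbu" → prefix "vkneq" already present; 2 new (b, u)
  "wdjvdrt" → prefix "wdjvdr" already present; 1 new (t)
  "wdjvdrjp" → prefix "wdjvdrj" already present; 1 new (p)
  "wluyqk" → prefix "wlu" already present; 3 new (y, q, k)
  "vknhvbcl" → prefix "vknhvbc" already present; 1 new (l)
  "wluvsop" → prefix "wluvs" already present; 2 new (o, p)
  "wlu" → prefix "wlu" already present; 0 new (none)
  "jhbkiztrw" → prefix "j" already present; 8 new (h, b, k, i, z, t, r, w)
Total nodes = 8 + 4 + 8 + 2 + 3 + 7 + 9 + 1 + 2 + 1 + 1 + 3 + 1 + 2 + 0 + 8 = 60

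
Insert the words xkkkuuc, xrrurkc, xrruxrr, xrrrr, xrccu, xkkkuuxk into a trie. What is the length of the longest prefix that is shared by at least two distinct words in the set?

6

The deepest shared node is where two words last agree before diverging.
"xkkkuuc" and "xkkkuuxk" agree on "xkkkuu" (6 characters) before diverging; nothing deeper is shared.
Longest shared-prefix length: 6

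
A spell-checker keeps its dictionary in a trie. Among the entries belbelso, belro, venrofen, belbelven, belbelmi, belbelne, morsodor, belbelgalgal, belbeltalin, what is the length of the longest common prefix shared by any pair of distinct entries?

Look for the deepest trie node that still has at least two words in its subtree.
"belbelgalgal" and "belbelmi" agree on "belbel" (6 characters) before diverging; nothing deeper is shared.
Longest shared-prefix length: 6

6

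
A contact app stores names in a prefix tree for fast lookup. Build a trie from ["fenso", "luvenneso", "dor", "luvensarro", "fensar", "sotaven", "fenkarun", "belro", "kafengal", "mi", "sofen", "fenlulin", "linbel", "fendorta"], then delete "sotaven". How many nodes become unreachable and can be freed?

5

A node on "sotaven"'s path can go only if nothing else ends at it or branches off below it.
The suffix "taven" (5 nodes) is used only by "sotaven"; the node for "so" still has the child "f", so pruning stops there.
Nodes removed: 5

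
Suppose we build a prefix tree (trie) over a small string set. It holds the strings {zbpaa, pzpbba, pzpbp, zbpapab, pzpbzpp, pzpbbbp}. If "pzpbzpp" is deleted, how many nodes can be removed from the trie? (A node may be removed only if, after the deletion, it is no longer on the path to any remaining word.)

3

After clearing the end-marker at "pzpbzpp", prune upward until reaching a node still needed by another word.
The suffix "zpp" (3 nodes) is used only by "pzpbzpp"; the node for "pzpb" still has the child "b", so pruning stops there.
Nodes removed: 3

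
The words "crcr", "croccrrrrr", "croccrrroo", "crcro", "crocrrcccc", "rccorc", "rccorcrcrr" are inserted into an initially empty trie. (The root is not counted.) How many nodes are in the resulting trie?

Trace insertions, counting only characters that open a new branch:
  "crcr" → 4 new (c, r, c, r)
  "croccrrrrr" → prefix "cr" already present; 8 new (o, c, c, r, r, r, r, r)
  "croccrrroo" → prefix "croccrrr" already present; 2 new (o, o)
  "crcro" → prefix "crcr" already present; 1 new (o)
  "crocrrcccc" → prefix "croc" already present; 6 new (r, r, c, c, c, c)
  "rccorc" → 6 new (r, c, c, o, r, c)
  "rccorcrcrr" → prefix "rccorc" already present; 4 new (r, c, r, r)
Total nodes = 4 + 8 + 2 + 1 + 6 + 6 + 4 = 31

31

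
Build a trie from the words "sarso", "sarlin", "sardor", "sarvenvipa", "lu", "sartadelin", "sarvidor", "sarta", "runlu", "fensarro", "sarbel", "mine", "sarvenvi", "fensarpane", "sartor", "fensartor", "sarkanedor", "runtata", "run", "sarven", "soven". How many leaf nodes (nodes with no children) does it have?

17

A leaf is a node with no children — equivalently, the end of a word that is not a proper prefix of any other stored word.
Those words: "fensarpane", "fensarro", "fensartor", "lu", "mine", "runlu", "runtata", "sarbel", "sardor", "sarkanedor", "sarlin", "sarso", "sartadelin", "sartor", "sarvenvipa", "sarvidor", "soven"
Leaf count: 17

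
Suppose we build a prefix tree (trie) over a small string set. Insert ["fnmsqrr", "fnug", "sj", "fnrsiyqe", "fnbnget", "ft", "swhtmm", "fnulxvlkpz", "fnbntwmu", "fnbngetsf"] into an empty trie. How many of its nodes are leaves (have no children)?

9

A leaf is a node with no children — equivalently, the end of a word that is not a proper prefix of any other stored word.
Those words: "fnbngetsf", "fnbntwmu", "fnmsqrr", "fnrsiyqe", "fnug", "fnulxvlkpz", "ft", "sj", "swhtmm"
Leaf count: 9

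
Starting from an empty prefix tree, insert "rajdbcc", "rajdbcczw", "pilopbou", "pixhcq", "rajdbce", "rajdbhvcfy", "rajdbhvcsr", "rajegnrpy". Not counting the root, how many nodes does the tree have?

35

Trace insertions, counting only characters that open a new branch:
  "rajdbcc" → 7 new (r, a, j, d, b, c, c)
  "rajdbcczw" → prefix "rajdbcc" already present; 2 new (z, w)
  "pilopbou" → 8 new (p, i, l, o, p, b, o, u)
  "pixhcq" → prefix "pi" already present; 4 new (x, h, c, q)
  "rajdbce" → prefix "rajdbc" already present; 1 new (e)
  "rajdbhvcfy" → prefix "rajdb" already present; 5 new (h, v, c, f, y)
  "rajdbhvcsr" → prefix "rajdbhvc" already present; 2 new (s, r)
  "rajegnrpy" → prefix "raj" already present; 6 new (e, g, n, r, p, y)
Total nodes = 7 + 2 + 8 + 4 + 1 + 5 + 2 + 6 = 35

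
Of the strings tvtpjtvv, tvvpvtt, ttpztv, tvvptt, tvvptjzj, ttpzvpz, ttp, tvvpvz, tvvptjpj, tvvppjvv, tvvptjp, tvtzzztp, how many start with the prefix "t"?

12

Traverse to the node for "t", then collect every word in that subtree.
Matches: "ttp", "ttpztv", "ttpzvpz", "tvtpjtvv", "tvtzzztp", "tvvppjvv", "tvvptjp", "tvvptjpj", "tvvptjzj", "tvvptt", "tvvpvtt", "tvvpvz"
Count: 12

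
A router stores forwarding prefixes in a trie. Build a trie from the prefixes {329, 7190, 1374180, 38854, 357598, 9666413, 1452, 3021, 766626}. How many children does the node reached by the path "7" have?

2

Walk "7" from the root, arriving at one node.
Characters that immediately follow "7" among the stored strings: {1, 6}.
That node has 2 child edges.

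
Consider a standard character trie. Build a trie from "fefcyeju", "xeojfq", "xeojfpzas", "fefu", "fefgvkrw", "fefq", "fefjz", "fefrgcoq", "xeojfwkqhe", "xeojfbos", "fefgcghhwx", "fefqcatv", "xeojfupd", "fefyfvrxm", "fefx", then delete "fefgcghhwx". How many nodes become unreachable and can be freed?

A node on "fefgcghhwx"'s path can go only if nothing else ends at it or branches off below it.
The suffix "cghhwx" (6 nodes) is used only by "fefgcghhwx"; the node for "fefg" still has the child "v", so pruning stops there.
Nodes removed: 6

6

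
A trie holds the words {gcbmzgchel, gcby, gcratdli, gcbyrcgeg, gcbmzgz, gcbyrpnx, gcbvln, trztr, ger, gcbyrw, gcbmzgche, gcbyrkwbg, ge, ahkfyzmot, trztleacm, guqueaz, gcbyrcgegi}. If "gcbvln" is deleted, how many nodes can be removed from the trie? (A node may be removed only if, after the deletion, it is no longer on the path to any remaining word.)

3

After clearing the end-marker at "gcbvln", prune upward until reaching a node still needed by another word.
The suffix "vln" (3 nodes) is used only by "gcbvln"; the node for "gcb" still has the child "m", so pruning stops there.
Nodes removed: 3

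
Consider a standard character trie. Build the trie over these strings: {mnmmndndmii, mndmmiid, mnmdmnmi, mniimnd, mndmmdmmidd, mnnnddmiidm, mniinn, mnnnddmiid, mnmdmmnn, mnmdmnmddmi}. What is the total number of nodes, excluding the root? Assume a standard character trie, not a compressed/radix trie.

For each word, the new-node count is its length minus the longest prefix already in the trie:
  "mnmmndndmii" → 11 new (m, n, m, m, n, d, n, d, m, i, i)
  "mndmmiid" → prefix "mn" already present; 6 new (d, m, m, i, i, d)
  "mnmdmnmi" → prefix "mnm" already present; 5 new (d, m, n, m, i)
  "mniimnd" → prefix "mn" already present; 5 new (i, i, m, n, d)
  "mndmmdmmidd" → prefix "mndmm" already present; 6 new (d, m, m, i, d, d)
  "mnnnddmiidm" → prefix "mn" already present; 9 new (n, n, d, d, m, i, i, d, m)
  "mniinn" → prefix "mnii" already present; 2 new (n, n)
  "mnnnddmiid" → prefix "mnnnddmiid" already present; 0 new (none)
  "mnmdmmnn" → prefix "mnmdm" already present; 3 new (m, n, n)
  "mnmdmnmddmi" → prefix "mnmdmnm" already present; 4 new (d, d, m, i)
Total nodes = 11 + 6 + 5 + 5 + 6 + 9 + 2 + 0 + 3 + 4 = 51

51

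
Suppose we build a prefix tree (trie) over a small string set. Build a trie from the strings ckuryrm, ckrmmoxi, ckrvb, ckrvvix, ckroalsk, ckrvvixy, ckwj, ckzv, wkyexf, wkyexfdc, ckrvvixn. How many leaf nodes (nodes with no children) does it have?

9

Leaves are exactly the stored words that no other stored word extends.
Those words: "ckrmmoxi", "ckroalsk", "ckrvb", "ckrvvixn", "ckrvvixy", "ckuryrm", "ckwj", "ckzv", "wkyexfdc"
Leaf count: 9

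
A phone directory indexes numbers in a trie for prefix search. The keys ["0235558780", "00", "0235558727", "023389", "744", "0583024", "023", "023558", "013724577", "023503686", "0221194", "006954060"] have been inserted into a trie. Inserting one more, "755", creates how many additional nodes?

The longest prefix of "755" already in the trie is "7" (length 1).
New nodes needed: |"755"| − 1 = 3 − 1 = 2.

2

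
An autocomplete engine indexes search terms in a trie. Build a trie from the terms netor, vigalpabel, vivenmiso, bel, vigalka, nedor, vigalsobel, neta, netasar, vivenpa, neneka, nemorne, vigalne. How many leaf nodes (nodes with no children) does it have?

A leaf is a node with no children — equivalently, the end of a word that is not a proper prefix of any other stored word.
Those words: "bel", "nedor", "nemorne", "neneka", "netasar", "netor", "vigalka", "vigalne", "vigalpabel", "vigalsobel", "vivenmiso", "vivenpa"
Leaf count: 12

12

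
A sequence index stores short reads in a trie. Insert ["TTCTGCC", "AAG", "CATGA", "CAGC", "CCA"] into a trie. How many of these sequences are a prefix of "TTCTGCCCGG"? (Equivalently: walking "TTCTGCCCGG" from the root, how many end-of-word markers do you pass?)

Walk "TTCTGCCCGG" from the root; an end-of-word marker is hit whenever a stored word is a prefix of "TTCTGCCCGG".
Prefixes of the query that are stored words: "TTCTGCC"
Count: 1

1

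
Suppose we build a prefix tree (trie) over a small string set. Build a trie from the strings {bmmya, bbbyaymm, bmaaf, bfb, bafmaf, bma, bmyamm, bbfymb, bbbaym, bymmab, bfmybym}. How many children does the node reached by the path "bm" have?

3

Walk "bm" from the root, arriving at one node.
Characters that immediately follow "bm" among the stored strings: {a, m, y}.
That node has 3 child edges.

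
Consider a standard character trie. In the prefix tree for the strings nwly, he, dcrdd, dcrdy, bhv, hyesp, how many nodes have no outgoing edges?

Leaves are exactly the stored words that no other stored word extends.
Those words: "bhv", "dcrdd", "dcrdy", "he", "hyesp", "nwly"
Leaf count: 6

6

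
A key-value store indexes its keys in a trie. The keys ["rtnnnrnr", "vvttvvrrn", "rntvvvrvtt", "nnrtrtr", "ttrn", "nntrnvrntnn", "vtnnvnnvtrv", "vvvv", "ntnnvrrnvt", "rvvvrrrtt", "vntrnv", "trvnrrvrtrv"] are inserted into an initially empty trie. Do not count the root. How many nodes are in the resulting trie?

90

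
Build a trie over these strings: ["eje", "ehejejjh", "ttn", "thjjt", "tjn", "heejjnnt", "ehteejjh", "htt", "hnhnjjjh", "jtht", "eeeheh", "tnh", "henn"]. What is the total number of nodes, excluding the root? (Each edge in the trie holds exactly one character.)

Trace insertions, counting only characters that open a new branch:
  "eje" → 3 new (e, j, e)
  "ehejejjh" → prefix "e" already present; 7 new (h, e, j, e, j, j, h)
  "ttn" → 3 new (t, t, n)
  "thjjt" → prefix "t" already present; 4 new (h, j, j, t)
  "tjn" → prefix "t" already present; 2 new (j, n)
  "heejjnnt" → 8 new (h, e, e, j, j, n, n, t)
  "ehteejjh" → prefix "eh" already present; 6 new (t, e, e, j, j, h)
  "htt" → prefix "h" already present; 2 new (t, t)
  "hnhnjjjh" → prefix "h" already present; 7 new (n, h, n, j, j, j, h)
  "jtht" → 4 new (j, t, h, t)
  "eeeheh" → prefix "e" already present; 5 new (e, e, h, e, h)
  "tnh" → prefix "t" already present; 2 new (n, h)
  "henn" → prefix "he" already present; 2 new (n, n)
Total nodes = 3 + 7 + 3 + 4 + 2 + 8 + 6 + 2 + 7 + 4 + 5 + 2 + 2 = 55

55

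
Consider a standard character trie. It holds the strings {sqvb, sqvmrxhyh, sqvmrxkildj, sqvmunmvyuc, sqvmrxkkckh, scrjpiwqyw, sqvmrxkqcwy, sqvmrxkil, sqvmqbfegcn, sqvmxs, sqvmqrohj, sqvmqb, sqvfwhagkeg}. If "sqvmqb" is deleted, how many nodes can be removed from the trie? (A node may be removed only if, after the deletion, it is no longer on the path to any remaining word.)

After clearing the end-marker at "sqvmqb", prune upward until reaching a node still needed by another word.
Every node on "sqvmqb" is still needed (e.g. by "sqvmqbfegcn"), so nothing is freed.
Nodes removed: 0

0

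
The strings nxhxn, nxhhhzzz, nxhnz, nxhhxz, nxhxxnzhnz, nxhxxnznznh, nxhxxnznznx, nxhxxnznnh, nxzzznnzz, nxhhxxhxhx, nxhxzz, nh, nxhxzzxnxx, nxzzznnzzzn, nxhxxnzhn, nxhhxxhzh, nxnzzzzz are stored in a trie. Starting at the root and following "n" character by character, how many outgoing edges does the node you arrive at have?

The children of the "n" node are the distinct next characters among strings starting with "n".
Characters that immediately follow "n" among the stored strings: {h, x}.
That node has 2 child edges.

2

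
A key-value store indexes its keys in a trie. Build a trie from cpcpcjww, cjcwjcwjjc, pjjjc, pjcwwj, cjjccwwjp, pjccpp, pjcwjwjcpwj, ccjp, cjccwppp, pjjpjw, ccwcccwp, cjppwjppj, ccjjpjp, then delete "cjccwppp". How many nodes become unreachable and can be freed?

5

A node on "cjccwppp"'s path can go only if nothing else ends at it or branches off below it.
The suffix "cwppp" (5 nodes) is used only by "cjccwppp"; the node for "cjc" still has the child "w", so pruning stops there.
Nodes removed: 5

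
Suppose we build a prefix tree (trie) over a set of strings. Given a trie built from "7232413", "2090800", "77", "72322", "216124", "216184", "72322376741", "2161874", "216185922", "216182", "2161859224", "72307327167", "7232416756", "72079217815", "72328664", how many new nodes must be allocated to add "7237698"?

The longest prefix of "7237698" already in the trie is "723" (length 3).
New nodes needed: |"7237698"| − 3 = 7 − 3 = 4.

4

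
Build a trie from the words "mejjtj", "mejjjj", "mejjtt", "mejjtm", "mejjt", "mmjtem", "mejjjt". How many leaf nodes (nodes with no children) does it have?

Leaves are exactly the stored words that no other stored word extends.
Those words: "mejjjj", "mejjjt", "mejjtj", "mejjtm", "mejjtt", "mmjtem"
Leaf count: 6

6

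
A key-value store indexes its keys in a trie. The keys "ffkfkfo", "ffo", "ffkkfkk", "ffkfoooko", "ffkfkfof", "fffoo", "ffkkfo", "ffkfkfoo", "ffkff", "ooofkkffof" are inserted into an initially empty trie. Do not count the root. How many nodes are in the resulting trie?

34

Insert word by word; a character creates a node only if that edge doesn't already exist:
  "ffkfkfo" → 7 new (f, f, k, f, k, f, o)
  "ffo" → prefix "ff" already present; 1 new (o)
  "ffkkfkk" → prefix "ffk" already present; 4 new (k, f, k, k)
  "ffkfoooko" → prefix "ffkf" already present; 5 new (o, o, o, k, o)
  "ffkfkfof" → prefix "ffkfkfo" already present; 1 new (f)
  "fffoo" → prefix "ff" already present; 3 new (f, o, o)
  "ffkkfo" → prefix "ffkkf" already present; 1 new (o)
  "ffkfkfoo" → prefix "ffkfkfo" already present; 1 new (o)
  "ffkff" → prefix "ffkf" already present; 1 new (f)
  "ooofkkffof" → 10 new (o, o, o, f, k, k, f, f, o, f)
Total nodes = 7 + 1 + 4 + 5 + 1 + 3 + 1 + 1 + 1 + 10 = 34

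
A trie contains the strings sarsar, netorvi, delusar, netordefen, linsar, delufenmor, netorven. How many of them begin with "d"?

Traverse to the node for "d", then collect every word in that subtree.
Words under "d": delufenmor, delusar
Count: 2

2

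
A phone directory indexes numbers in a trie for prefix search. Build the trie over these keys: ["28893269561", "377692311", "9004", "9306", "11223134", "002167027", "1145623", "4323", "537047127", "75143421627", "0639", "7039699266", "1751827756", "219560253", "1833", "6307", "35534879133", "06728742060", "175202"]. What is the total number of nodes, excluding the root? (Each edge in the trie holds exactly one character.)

131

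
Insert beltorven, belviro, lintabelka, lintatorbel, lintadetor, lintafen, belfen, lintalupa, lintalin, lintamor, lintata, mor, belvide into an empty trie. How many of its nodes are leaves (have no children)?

13

A leaf is a node with no children — equivalently, the end of a word that is not a proper prefix of any other stored word.
Those words: "belfen", "beltorven", "belvide", "belviro", "lintabelka", "lintadetor", "lintafen", "lintalin", "lintalupa", "lintamor", "lintata", "lintatorbel", "mor"
Leaf count: 13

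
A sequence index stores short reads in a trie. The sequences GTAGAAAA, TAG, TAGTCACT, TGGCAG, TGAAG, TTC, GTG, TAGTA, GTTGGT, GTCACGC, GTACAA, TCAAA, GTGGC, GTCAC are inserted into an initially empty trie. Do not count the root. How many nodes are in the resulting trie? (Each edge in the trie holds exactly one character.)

Count nodes per top-level branch (shared prefixes stored once):
  'G'-branch (GTACAA, GTAGAAAA, GTCAC, GTCACGC, GTG, GTGGC, GTTGGT): 23 nodes
  'T'-branch (TAG, TAGTA, TAGTCACT, TCAAA, TGAAG, TGGCAG, TTC): 23 nodes
Sum: 46

46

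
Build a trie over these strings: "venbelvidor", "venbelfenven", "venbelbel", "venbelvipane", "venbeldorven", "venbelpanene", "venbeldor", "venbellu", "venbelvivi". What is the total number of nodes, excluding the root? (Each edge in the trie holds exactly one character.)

40

For each word, the new-node count is its length minus the longest prefix already in the trie:
  "venbelvidor" → 11 new (v, e, n, b, e, l, v, i, d, o, r)
  "venbelfenven" → prefix "venbel" already present; 6 new (f, e, n, v, e, n)
  "venbelbel" → prefix "venbel" already present; 3 new (b, e, l)
  "venbelvipane" → prefix "venbelvi" already present; 4 new (p, a, n, e)
  "venbeldorven" → prefix "venbel" already present; 6 new (d, o, r, v, e, n)
  "venbelpanene" → prefix "venbel" already present; 6 new (p, a, n, e, n, e)
  "venbeldor" → prefix "venbeldor" already present; 0 new (none)
  "venbellu" → prefix "venbel" already present; 2 new (l, u)
  "venbelvivi" → prefix "venbelvi" already present; 2 new (v, i)
Total nodes = 11 + 6 + 3 + 4 + 6 + 6 + 0 + 2 + 2 = 40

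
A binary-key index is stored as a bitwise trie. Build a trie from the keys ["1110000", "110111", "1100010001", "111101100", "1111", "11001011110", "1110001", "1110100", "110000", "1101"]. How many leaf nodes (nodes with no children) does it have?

Leaves are exactly the stored words that no other stored word extends.
Those words: "110000", "1100010001", "11001011110", "110111", "1110000", "1110001", "1110100", "111101100"
Leaf count: 8

8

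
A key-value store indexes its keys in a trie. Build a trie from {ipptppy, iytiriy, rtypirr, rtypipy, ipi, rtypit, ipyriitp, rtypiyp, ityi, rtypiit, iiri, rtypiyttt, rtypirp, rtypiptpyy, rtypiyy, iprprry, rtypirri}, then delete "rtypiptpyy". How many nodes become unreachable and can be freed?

4

Walk "rtypiptpyy" from the leaf back toward the root, removing each node that no remaining word uses.
The suffix "tpyy" (4 nodes) is used only by "rtypiptpyy"; the node for "rtypip" still has the child "y", so pruning stops there.
Nodes removed: 4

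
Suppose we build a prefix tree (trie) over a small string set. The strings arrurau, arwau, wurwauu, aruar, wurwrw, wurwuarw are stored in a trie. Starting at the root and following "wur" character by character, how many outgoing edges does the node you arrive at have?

Walk "wur" from the root, arriving at one node.
Distinct next characters after "wur": w.
That node has 1 child edge.

1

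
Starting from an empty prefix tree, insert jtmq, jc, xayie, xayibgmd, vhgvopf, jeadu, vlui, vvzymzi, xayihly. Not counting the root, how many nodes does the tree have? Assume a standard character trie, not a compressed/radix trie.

Trace insertions, counting only characters that open a new branch:
  "jtmq" → 4 new (j, t, m, q)
  "jc" → prefix "j" already present; 1 new (c)
  "xayie" → 5 new (x, a, y, i, e)
  "xayibgmd" → prefix "xayi" already present; 4 new (b, g, m, d)
  "vhgvopf" → 7 new (v, h, g, v, o, p, f)
  "jeadu" → prefix "j" already present; 4 new (e, a, d, u)
  "vlui" → prefix "v" already present; 3 new (l, u, i)
  "vvzymzi" → prefix "v" already present; 6 new (v, z, y, m, z, i)
  "xayihly" → prefix "xayi" already present; 3 new (h, l, y)
Total nodes = 4 + 1 + 5 + 4 + 7 + 4 + 3 + 6 + 3 = 37

37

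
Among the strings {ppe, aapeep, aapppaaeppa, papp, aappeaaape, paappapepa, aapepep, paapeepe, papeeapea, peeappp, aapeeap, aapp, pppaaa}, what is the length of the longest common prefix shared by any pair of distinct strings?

5

Equivalently: take the maximum, over all pairs, of their longest common prefix length.
"aapeeap" and "aapeep" agree on "aapee" (5 characters) before diverging; nothing deeper is shared.
Longest shared-prefix length: 5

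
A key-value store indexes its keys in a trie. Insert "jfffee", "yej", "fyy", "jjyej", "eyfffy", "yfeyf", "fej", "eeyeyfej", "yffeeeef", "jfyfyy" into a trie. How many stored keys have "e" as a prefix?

2

Filter for entries beginning with "e":
Matches: "eeyeyfej", "eyfffy"
Count: 2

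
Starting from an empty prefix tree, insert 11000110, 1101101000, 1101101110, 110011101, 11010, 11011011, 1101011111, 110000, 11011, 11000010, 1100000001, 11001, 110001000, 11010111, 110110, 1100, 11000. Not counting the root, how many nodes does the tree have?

39

Trie structure (* marks end of a word):
(root)
└─ 1
   └─ 1
      └─ 0
         ├─ 0 *
         │  ├─ 0 *
         │  │  ├─ 0 *
         │  │  │  ├─ 0
         │  │  │  │  └─ 0
         │  │  │  │     └─ 0
         │  │  │  │        └─ 1 *
         │  │  │  └─ 1
         │  │  │     └─ 0 *
         │  │  └─ 1
         │  │     ├─ 0
         │  │     │  └─ 0
         │  │     │     └─ 0 *
         │  │     └─ 1
         │  │        └─ 0 *
         │  └─ 1 *
         │     └─ 1
         │        └─ 1
         │           └─ 0
         │              └─ 1 *
         └─ 1
            ├─ 0 *
            │  └─ 1
            │     └─ 1
            │        └─ 1 *
            │           └─ 1
            │              └─ 1 *
            └─ 1 *
               └─ 0 *
                  └─ 1
                     ├─ 0
                     │  └─ 0
                     │     └─ 0 *
                     └─ 1 *
                        └─ 1
                           └─ 0 *
Counting every labelled node above: 39.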